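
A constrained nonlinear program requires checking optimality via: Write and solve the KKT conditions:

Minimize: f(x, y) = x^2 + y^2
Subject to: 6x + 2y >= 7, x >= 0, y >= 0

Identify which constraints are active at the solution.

KKT conditions for min x^2 + y^2 s.t. 6x + 2y >= 7, x >= 0, y >= 0:
Stationarity: 2x = mu*6 + mu_x, 2y = mu*2 + mu_y, with mu, mu_x, mu_y >= 0
Complementary slackness: mu*(6x + 2y - 7) = 0, mu_x*x = 0, mu_y*y = 0
(0, 0) is infeasible (6*0 + 2*0 < 7), so if mu = 0 stationarity would force x = mu_x/2 >= 0, y = mu_y/2 >= 0 with mu_x*x = mu_y*y = 0, i.e. x = y = 0: contradiction. Hence mu > 0 and 6x + 2y = 7 is active.
Try x > 0, y > 0 (so mu_x = mu_y = 0): x = 6*mu/2, y = 2*mu/2
Substitute: 6*(6*mu/2) + 2*(2*mu/2) = 7
  mu*40/2 = 7 => mu = 7/20
x* = 21/20 > 0, y* = 7/20 > 0, consistent with mu_x = mu_y = 0.
f is convex and the constraints are linear, so this KKT point is the global minimum.
f* = 49/40
Active constraints: 6x + 2y >= 7 (holds with equality, mu = 7/20 > 0); x >= 0 and y >= 0 are inactive (mu_x = mu_y = 0).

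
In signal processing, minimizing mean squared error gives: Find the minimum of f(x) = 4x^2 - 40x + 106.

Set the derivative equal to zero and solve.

f(x) = 4x^2 - 40x + 106
f'(x) = 8x + (-40) = 0
x = 40/8 = 5
f(5) = 6
Since f''(x) = 8 > 0, this is a minimum.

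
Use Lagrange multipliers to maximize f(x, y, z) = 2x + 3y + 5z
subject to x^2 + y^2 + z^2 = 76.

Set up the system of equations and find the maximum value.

Lagrange conditions: 2 = 2*lambda*x, 3 = 2*lambda*y, 5 = 2*lambda*z
So x:2 = y:3 = z:5, i.e. x = 2t, y = 3t, z = 5t
Constraint: t^2*(2^2 + 3^2 + 5^2) = 76
  t^2 * 38 = 76  =>  t = sqrt(2)
Maximum = 2*2t + 3*3t + 5*5t = 38*sqrt(2) = sqrt(2888)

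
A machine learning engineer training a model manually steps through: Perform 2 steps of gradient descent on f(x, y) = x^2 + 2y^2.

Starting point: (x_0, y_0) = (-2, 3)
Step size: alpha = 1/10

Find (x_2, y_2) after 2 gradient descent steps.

f(x,y) = x^2 + 2y^2
grad_x = 2x + 0y, grad_y = 4y + 0x
Step 1: grad = (-4, 12), (-8/5, 9/5)
Step 2: grad = (-16/5, 36/5), (-32/25, 27/25)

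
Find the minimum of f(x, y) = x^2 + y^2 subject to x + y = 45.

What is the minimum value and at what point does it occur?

Substitute y = 45 - x into f(x,y) = x^2 + y^2:
g(x) = x^2 + (45 - x)^2 = 2x^2 - 90x + 2025
g'(x) = 4x - 90 = 0  =>  x = 45/2
y = 45 - 45/2 = 45/2
Minimum value = (45/2)^2 + (45/2)^2 = 2025/2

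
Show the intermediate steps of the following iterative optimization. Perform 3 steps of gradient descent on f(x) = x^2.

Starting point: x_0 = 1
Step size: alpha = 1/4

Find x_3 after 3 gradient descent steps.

f(x) = x^2, f'(x) = 2x + (0)
Step 1: f'(1) = 2, x_1 = 1 - 1/4 * 2 = 1/2
Step 2: f'(1/2) = 1, x_2 = 1/2 - 1/4 * 1 = 1/4
Step 3: f'(1/4) = 1/2, x_3 = 1/4 - 1/4 * 1/2 = 1/8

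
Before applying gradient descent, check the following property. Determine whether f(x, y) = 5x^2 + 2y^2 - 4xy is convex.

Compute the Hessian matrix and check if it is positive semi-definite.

f(x,y) = 5x^2 + 2y^2 - 4xy
Hessian H = [[10, -4], [-4, 4]]
trace(H) = 14, det(H) = 24
Eigenvalues: (14 +/- sqrt(100)) / 2 = 12, 2
Since both eigenvalues > 0, f is convex.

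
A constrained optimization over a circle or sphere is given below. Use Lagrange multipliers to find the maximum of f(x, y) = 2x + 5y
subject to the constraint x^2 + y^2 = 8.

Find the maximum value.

Set up Lagrange conditions: grad f = lambda * grad g
  2 = 2*lambda*x
  5 = 2*lambda*y
From these: x/y = 2/5, so x = 2t, y = 5t for some t.
Substitute into constraint: (2t)^2 + (5t)^2 = 8
  t^2 * 29 = 8
  t = sqrt(8/29)
Maximum = 2*x + 5*y = (2^2 + 5^2)*t = 29 * sqrt(8/29) = sqrt(232)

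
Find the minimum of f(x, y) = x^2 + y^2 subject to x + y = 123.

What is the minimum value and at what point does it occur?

Substitute y = 123 - x into f(x,y) = x^2 + y^2:
g(x) = x^2 + (123 - x)^2 = 2x^2 - 246x + 15129
g'(x) = 4x - 246 = 0  =>  x = 123/2
y = 123 - 123/2 = 123/2
Minimum value = (123/2)^2 + (123/2)^2 = 15129/2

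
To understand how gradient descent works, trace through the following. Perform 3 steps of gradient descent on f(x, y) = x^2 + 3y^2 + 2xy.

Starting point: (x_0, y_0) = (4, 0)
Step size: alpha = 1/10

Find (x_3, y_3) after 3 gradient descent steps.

f(x,y) = x^2 + 3y^2 + 2xy
grad_x = 2x + 2y, grad_y = 6y + 2x
Step 1: grad = (8, 8), (16/5, -4/5)
Step 2: grad = (24/5, 8/5), (68/25, -24/25)
Step 3: grad = (88/25, -8/25), (296/125, -116/125)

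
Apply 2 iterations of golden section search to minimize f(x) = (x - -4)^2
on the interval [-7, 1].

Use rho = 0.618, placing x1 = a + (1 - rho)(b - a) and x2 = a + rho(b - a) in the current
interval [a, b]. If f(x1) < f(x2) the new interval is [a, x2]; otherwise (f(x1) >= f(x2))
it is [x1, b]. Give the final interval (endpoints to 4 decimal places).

Golden section search for min of f(x) = (x - -4)^2 on [-7, 1].
Each step: x1 = a + (1 - rho)(b - a), x2 = a + rho(b - a); if f(x1) < f(x2) keep [a, x2], otherwise keep [x1, b].
Step 1: [-7.0000, 1.0000], x1=-3.9440 (f=0.0031), x2=-2.0560 (f=3.7791); f(x1) < f(x2) => keep [-7.0000, -2.0560]
Step 2: [-7.0000, -2.0560], x1=-5.1114 (f=1.2352), x2=-3.9446 (f=0.0031); f(x1) > f(x2) => keep [-5.1114, -2.0560]
Final interval: [-5.1114, -2.0560]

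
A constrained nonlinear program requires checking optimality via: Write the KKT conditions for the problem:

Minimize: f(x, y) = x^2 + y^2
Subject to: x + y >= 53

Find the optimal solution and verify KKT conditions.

KKT conditions for min x^2 + y^2 s.t. x + y >= 53:
Stationarity: 2x = mu, 2y = mu
So x = y = mu/2.
Complementary slackness: mu*(x + y - 53) = 0
Primal feasibility: x + y >= 53; dual feasibility: mu >= 0
If mu = 0 then x = y = 0, but 0 + 0 < 53 is infeasible, so the constraint is active.
Constraint active: x + y = 2*(mu/2) = 53 => mu = 53
x = y = 53/2, f = 2809/2
Verify: stationarity 2*(53/2) = 53 = mu; primal 53/2 + 53/2 = 53 >= 53; dual mu = 53 >= 0; complementary slackness 53*(53 - 53) = 0. All KKT conditions hold.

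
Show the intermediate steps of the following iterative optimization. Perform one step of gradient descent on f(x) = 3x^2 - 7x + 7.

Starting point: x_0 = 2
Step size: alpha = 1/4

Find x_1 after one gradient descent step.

f(x) = 3x^2 - 7x + 7
f'(x) = 6x - 7
f'(2) = 6*2 + (-7) = 5
x_1 = x_0 - alpha * f'(x_0) = 2 - 1/4 * 5 = 3/4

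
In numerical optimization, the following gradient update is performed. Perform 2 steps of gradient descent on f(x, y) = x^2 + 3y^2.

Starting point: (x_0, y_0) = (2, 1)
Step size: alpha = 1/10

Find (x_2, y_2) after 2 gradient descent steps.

f(x,y) = x^2 + 3y^2
grad_x = 2x + 0y, grad_y = 6y + 0x
Step 1: grad = (4, 6), (8/5, 2/5)
Step 2: grad = (16/5, 12/5), (32/25, 4/25)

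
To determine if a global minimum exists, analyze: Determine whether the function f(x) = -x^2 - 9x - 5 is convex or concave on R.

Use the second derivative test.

f(x) = -x^2 - 9x - 5
f'(x) = -2x - 9
f''(x) = -2
Since f''(x) = -2 < 0 for all x, f is concave on R.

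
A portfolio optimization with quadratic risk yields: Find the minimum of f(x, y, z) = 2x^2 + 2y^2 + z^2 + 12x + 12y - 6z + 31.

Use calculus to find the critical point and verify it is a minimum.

f(x,y,z) = 2x^2 + 2y^2 + z^2 + 12x + 12y - 6z + 31
df/dx = 4x + (12) = 0 => x = -3
df/dy = 4y + (12) = 0 => y = -3
df/dz = 2z + (-6) = 0 => z = 3
f(-3,-3,3) = 2*(-3)^2 + 2*(-3)^2 + 1*(3)^2 + 12*(-3) + 12*(-3) + -6*(3) + 31 = -14
Hessian is diagonal with entries 4, 4, 2 > 0, confirmed minimum.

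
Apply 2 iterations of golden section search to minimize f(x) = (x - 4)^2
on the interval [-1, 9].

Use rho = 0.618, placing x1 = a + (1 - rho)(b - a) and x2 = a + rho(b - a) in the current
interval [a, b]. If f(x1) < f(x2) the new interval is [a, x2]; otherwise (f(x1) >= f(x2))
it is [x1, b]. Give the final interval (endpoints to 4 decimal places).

Golden section search for min of f(x) = (x - 4)^2 on [-1, 9].
Each step: x1 = a + (1 - rho)(b - a), x2 = a + rho(b - a); if f(x1) < f(x2) keep [a, x2], otherwise keep [x1, b].
Step 1: [-1.0000, 9.0000], x1=2.8200 (f=1.3924), x2=5.1800 (f=1.3924); f(x1) = f(x2) (tie, not '<') => keep [2.8200, 9.0000]
Step 2: [2.8200, 9.0000], x1=5.1808 (f=1.3942), x2=6.6392 (f=6.9656); f(x1) < f(x2) => keep [2.8200, 6.6392]
Final interval: [2.8200, 6.6392]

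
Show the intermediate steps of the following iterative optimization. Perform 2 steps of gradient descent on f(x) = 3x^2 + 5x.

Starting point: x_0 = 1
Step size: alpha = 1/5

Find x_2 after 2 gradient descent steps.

f(x) = 3x^2 + 5x, f'(x) = 6x + (5)
Step 1: f'(1) = 11, x_1 = 1 - 1/5 * 11 = -6/5
Step 2: f'(-6/5) = -11/5, x_2 = -6/5 - 1/5 * -11/5 = -19/25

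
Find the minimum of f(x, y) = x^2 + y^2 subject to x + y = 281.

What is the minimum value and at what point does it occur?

Substitute y = 281 - x into f(x,y) = x^2 + y^2:
g(x) = x^2 + (281 - x)^2 = 2x^2 - 562x + 78961
g'(x) = 4x - 562 = 0  =>  x = 281/2
y = 281 - 281/2 = 281/2
Minimum value = (281/2)^2 + (281/2)^2 = 78961/2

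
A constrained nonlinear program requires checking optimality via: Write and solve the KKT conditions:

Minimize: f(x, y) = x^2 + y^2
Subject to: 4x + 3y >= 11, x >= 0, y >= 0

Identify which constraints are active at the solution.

KKT conditions for min x^2 + y^2 s.t. 4x + 3y >= 11, x >= 0, y >= 0:
Stationarity: 2x = mu*4 + mu_x, 2y = mu*3 + mu_y, with mu, mu_x, mu_y >= 0
Complementary slackness: mu*(4x + 3y - 11) = 0, mu_x*x = 0, mu_y*y = 0
(0, 0) is infeasible (4*0 + 3*0 < 11), so if mu = 0 stationarity would force x = mu_x/2 >= 0, y = mu_y/2 >= 0 with mu_x*x = mu_y*y = 0, i.e. x = y = 0: contradiction. Hence mu > 0 and 4x + 3y = 11 is active.
Try x > 0, y > 0 (so mu_x = mu_y = 0): x = 4*mu/2, y = 3*mu/2
Substitute: 4*(4*mu/2) + 3*(3*mu/2) = 11
  mu*25/2 = 11 => mu = 22/25
x* = 44/25 > 0, y* = 33/25 > 0, consistent with mu_x = mu_y = 0.
f is convex and the constraints are linear, so this KKT point is the global minimum.
f* = 121/25
Active constraints: 4x + 3y >= 11 (holds with equality, mu = 22/25 > 0); x >= 0 and y >= 0 are inactive (mu_x = mu_y = 0).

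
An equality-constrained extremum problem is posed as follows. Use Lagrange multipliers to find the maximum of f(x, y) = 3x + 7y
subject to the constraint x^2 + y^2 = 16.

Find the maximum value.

Set up Lagrange conditions: grad f = lambda * grad g
  3 = 2*lambda*x
  7 = 2*lambda*y
From these: x/y = 3/7, so x = 3t, y = 7t for some t.
Substitute into constraint: (3t)^2 + (7t)^2 = 16
  t^2 * 58 = 16
  t = sqrt(16/58)
Maximum = 3*x + 7*y = (3^2 + 7^2)*t = 58 * sqrt(16/58) = sqrt(928)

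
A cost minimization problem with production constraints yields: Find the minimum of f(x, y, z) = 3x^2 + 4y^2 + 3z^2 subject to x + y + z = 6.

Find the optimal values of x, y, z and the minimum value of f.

Using Lagrange multipliers on f = 3x^2 + 4y^2 + 3z^2 with constraint x + y + z = 6:
Conditions: 2*3*x = lambda, 2*4*y = lambda, 2*3*z = lambda
So x = lambda/6, y = lambda/8, z = lambda/6
Substituting into constraint: lambda * (11/24) = 6
lambda = 144/11
x = 24/11, y = 18/11, z = 24/11
Minimum value = 432/11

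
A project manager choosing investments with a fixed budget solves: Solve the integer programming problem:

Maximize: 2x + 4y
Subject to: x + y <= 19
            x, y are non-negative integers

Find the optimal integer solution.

Objective: 2x + 4y, constraint: x + y <= 19
Coefficient of y is 4 > coefficient of x is 2, so allocate the entire budget to y.
Optimal: x = 0, y = 19, value = 76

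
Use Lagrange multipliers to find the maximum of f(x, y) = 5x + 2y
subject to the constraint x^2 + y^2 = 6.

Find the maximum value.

Set up Lagrange conditions: grad f = lambda * grad g
  5 = 2*lambda*x
  2 = 2*lambda*y
From these: x/y = 5/2, so x = 5t, y = 2t for some t.
Substitute into constraint: (5t)^2 + (2t)^2 = 6
  t^2 * 29 = 6
  t = sqrt(6/29)
Maximum = 5*x + 2*y = (5^2 + 2^2)*t = 29 * sqrt(6/29) = sqrt(174)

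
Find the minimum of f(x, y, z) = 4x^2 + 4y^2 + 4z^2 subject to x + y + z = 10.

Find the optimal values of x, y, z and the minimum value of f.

Using Lagrange multipliers on f = 4x^2 + 4y^2 + 4z^2 with constraint x + y + z = 10:
Conditions: 2*4*x = lambda, 2*4*y = lambda, 2*4*z = lambda
So x = lambda/8, y = lambda/8, z = lambda/8
Substituting into constraint: lambda * (3/8) = 10
lambda = 80/3
x = 10/3, y = 10/3, z = 10/3
Minimum value = 400/3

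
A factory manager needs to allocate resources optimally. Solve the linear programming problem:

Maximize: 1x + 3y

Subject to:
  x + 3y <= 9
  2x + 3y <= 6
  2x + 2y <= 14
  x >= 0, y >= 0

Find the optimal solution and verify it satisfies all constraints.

Feasible vertices: (0, 0), (0, 2), (3, 0)
Objective 1x + 3y at each vertex:
  (0, 0): 0
  (0, 2): 6
  (3, 0): 3
Maximum is 6 at (0, 2).
Verify constraints at (x, y) = (0, 2):
  1*0 + 3*2 = 6 <= 9
  2*0 + 3*2 = 6 <= 6 (active)
  2*0 + 2*2 = 4 <= 14
  x = 0 >= 0, y = 2 >= 0. All constraints satisfied.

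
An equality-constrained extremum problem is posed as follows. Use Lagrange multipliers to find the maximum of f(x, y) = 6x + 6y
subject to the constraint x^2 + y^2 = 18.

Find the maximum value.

Set up Lagrange conditions: grad f = lambda * grad g
  6 = 2*lambda*x
  6 = 2*lambda*y
From these: x/y = 6/6, so x = 6t, y = 6t for some t.
Substitute into constraint: (6t)^2 + (6t)^2 = 18
  t^2 * 72 = 18
  t = sqrt(18/72)
Maximum = 6*x + 6*y = (6^2 + 6^2)*t = 72 * sqrt(18/72) = 36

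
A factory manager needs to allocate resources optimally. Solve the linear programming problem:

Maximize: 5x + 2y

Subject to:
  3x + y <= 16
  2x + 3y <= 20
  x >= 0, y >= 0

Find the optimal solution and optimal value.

Feasible vertices: (0, 0), (0, 20/3), (4, 4), (16/3, 0)
Objective 5x + 2y at each:
  (0, 0): 0
  (0, 20/3): 40/3
  (4, 4): 28
  (16/3, 0): 80/3
Maximum is 28 at (4, 4).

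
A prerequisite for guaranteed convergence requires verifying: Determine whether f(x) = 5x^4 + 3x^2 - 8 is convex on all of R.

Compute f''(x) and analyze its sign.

f(x) = 5x^4 + 3x^2 - 8
f'(x) = 20x^3 + 6x
f''(x) = 60x^2 + 6
f''(x) = 60x^2 + 6 >= 6 > 0 for all x
Therefore, f is convex on R.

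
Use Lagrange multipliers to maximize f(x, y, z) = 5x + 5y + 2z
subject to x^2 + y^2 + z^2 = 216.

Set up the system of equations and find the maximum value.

Lagrange conditions: 5 = 2*lambda*x, 5 = 2*lambda*y, 2 = 2*lambda*z
So x:5 = y:5 = z:2, i.e. x = 5t, y = 5t, z = 2t
Constraint: t^2*(5^2 + 5^2 + 2^2) = 216
  t^2 * 54 = 216  =>  t = sqrt(4)
Maximum = 5*5t + 5*5t + 2*2t = 54*sqrt(4) = 108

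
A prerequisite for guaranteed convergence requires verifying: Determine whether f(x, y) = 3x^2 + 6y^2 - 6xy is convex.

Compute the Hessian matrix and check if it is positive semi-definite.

f(x,y) = 3x^2 + 6y^2 - 6xy
Hessian H = [[6, -6], [-6, 12]]
trace(H) = 18, det(H) = 36
Eigenvalues: (18 +/- sqrt(180)) / 2 = 15.71, 2.292
Since both eigenvalues > 0, f is convex.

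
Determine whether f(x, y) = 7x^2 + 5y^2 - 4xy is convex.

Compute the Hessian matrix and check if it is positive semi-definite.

f(x,y) = 7x^2 + 5y^2 - 4xy
Hessian H = [[14, -4], [-4, 10]]
trace(H) = 24, det(H) = 124
Eigenvalues: (24 +/- sqrt(80)) / 2 = 16.47, 7.528
Since both eigenvalues > 0, f is convex.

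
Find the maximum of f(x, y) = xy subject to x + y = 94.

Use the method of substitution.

Substitute y = 94 - x into f(x,y) = xy:
g(x) = x(94 - x) = 94x - x^2
g'(x) = 94 - 2x = 0  =>  x = 47
y = 94 - 47 = 47
Maximum value = 47 * 47 = 2209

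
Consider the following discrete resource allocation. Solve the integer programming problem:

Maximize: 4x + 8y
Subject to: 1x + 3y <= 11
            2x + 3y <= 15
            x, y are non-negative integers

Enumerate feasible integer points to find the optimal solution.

Constraint 1: 1x + 3y <= 11
Constraint 2: 2x + 3y <= 15
Feasible x range (need y >= 0): 0 <= x <= min(11/1, 15/2) => x in {0, ..., 7}.
Enumerate feasible integer points row by row (the coefficient of y is 8 > 0, so for each x the largest feasible y gives the best value):
  x = 0: y <= min((11 - 1*0)/3, (15 - 2*0)/3) => y in {0, ..., 3}; best 4*0 + 8*3 = 24
  x = 1: y <= min((11 - 1*1)/3, (15 - 2*1)/3) => y in {0, ..., 3}; best 4*1 + 8*3 = 28
  x = 2: y <= min((11 - 1*2)/3, (15 - 2*2)/3) => y in {0, ..., 3}; best 4*2 + 8*3 = 32
  x = 3: y <= min((11 - 1*3)/3, (15 - 2*3)/3) => y in {0, ..., 2}; best 4*3 + 8*2 = 28
  x = 4: y <= min((11 - 1*4)/3, (15 - 2*4)/3) => y in {0, ..., 2}; best 4*4 + 8*2 = 32
  x = 5: y <= min((11 - 1*5)/3, (15 - 2*5)/3) => y in {0, ..., 1}; best 4*5 + 8*1 = 28
  x = 6: y <= min((11 - 1*6)/3, (15 - 2*6)/3) => y in {0, ..., 1}; best 4*6 + 8*1 = 32
  x = 7: y <= min((11 - 1*7)/3, (15 - 2*7)/3) => y in {0}; best 4*7 + 8*0 = 28
The maximum 4x + 8y = 32 is achieved at x = 2, y = 3.
(The same value 32 is also attained at (4, 2), (6, 1).)
Check: 1*2 + 3*3 = 11 <= 11 and 2*2 + 3*3 = 13 <= 15.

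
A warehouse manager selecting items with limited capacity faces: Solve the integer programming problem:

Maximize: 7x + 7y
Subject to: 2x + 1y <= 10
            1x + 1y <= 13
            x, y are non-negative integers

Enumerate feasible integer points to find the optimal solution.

Constraint 1: 2x + 1y <= 10
Constraint 2: 1x + 1y <= 13
Feasible x range (need y >= 0): 0 <= x <= min(10/2, 13/1) => x in {0, ..., 5}.
Enumerate feasible integer points row by row (the coefficient of y is 7 > 0, so for each x the largest feasible y gives the best value):
  x = 0: y <= min((10 - 2*0)/1, (13 - 1*0)/1) => y in {0, ..., 10}; best 7*0 + 7*10 = 70
  x = 1: y <= min((10 - 2*1)/1, (13 - 1*1)/1) => y in {0, ..., 8}; best 7*1 + 7*8 = 63
  x = 2: y <= min((10 - 2*2)/1, (13 - 1*2)/1) => y in {0, ..., 6}; best 7*2 + 7*6 = 56
  x = 3: y <= min((10 - 2*3)/1, (13 - 1*3)/1) => y in {0, ..., 4}; best 7*3 + 7*4 = 49
  x = 4: y <= min((10 - 2*4)/1, (13 - 1*4)/1) => y in {0, ..., 2}; best 7*4 + 7*2 = 42
  x = 5: y <= min((10 - 2*5)/1, (13 - 1*5)/1) => y in {0}; best 7*5 + 7*0 = 35
The maximum 7x + 7y = 70 is achieved at x = 0, y = 10.
Check: 2*0 + 1*10 = 10 <= 10 and 1*0 + 1*10 = 10 <= 13.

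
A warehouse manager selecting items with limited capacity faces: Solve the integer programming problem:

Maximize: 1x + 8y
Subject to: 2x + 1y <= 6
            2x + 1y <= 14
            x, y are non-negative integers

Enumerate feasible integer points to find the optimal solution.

Constraint 1: 2x + 1y <= 6
Constraint 2: 2x + 1y <= 14
Feasible x range (need y >= 0): 0 <= x <= min(6/2, 14/2) => x in {0, ..., 3}.
Enumerate feasible integer points row by row (the coefficient of y is 8 > 0, so for each x the largest feasible y gives the best value):
  x = 0: y <= min((6 - 2*0)/1, (14 - 2*0)/1) => y in {0, ..., 6}; best 1*0 + 8*6 = 48
  x = 1: y <= min((6 - 2*1)/1, (14 - 2*1)/1) => y in {0, ..., 4}; best 1*1 + 8*4 = 33
  x = 2: y <= min((6 - 2*2)/1, (14 - 2*2)/1) => y in {0, ..., 2}; best 1*2 + 8*2 = 18
  x = 3: y <= min((6 - 2*3)/1, (14 - 2*3)/1) => y in {0}; best 1*3 + 8*0 = 3
The maximum 1x + 8y = 48 is achieved at x = 0, y = 6.
Check: 2*0 + 1*6 = 6 <= 6 and 2*0 + 1*6 = 6 <= 14.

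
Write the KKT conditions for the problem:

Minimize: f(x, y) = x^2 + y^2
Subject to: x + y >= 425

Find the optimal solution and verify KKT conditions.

KKT conditions for min x^2 + y^2 s.t. x + y >= 425:
Stationarity: 2x = mu, 2y = mu
So x = y = mu/2.
Complementary slackness: mu*(x + y - 425) = 0
Primal feasibility: x + y >= 425; dual feasibility: mu >= 0
If mu = 0 then x = y = 0, but 0 + 0 < 425 is infeasible, so the constraint is active.
Constraint active: x + y = 2*(mu/2) = 425 => mu = 425
x = y = 425/2, f = 180625/2
Verify: stationarity 2*(425/2) = 425 = mu; primal 425/2 + 425/2 = 425 >= 425; dual mu = 425 >= 0; complementary slackness 425*(425 - 425) = 0. All KKT conditions hold.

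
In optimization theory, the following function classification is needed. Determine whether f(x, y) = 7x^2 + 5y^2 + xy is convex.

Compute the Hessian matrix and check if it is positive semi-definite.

f(x,y) = 7x^2 + 5y^2 + xy
Hessian H = [[14, 1], [1, 10]]
trace(H) = 24, det(H) = 139
Eigenvalues: (24 +/- sqrt(20)) / 2 = 14.24, 9.764
Since both eigenvalues > 0, f is convex.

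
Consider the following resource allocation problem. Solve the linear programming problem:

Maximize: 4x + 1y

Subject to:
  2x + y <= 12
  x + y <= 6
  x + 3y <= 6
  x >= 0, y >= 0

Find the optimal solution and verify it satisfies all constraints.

Feasible vertices: (0, 0), (0, 2), (6, 0)
Objective 4x + 1y at each vertex:
  (0, 0): 0
  (0, 2): 2
  (6, 0): 24
Maximum is 24 at (6, 0).
Verify constraints at (x, y) = (6, 0):
  2*6 + 1*0 = 12 <= 12 (active)
  1*6 + 1*0 = 6 <= 6 (active)
  1*6 + 3*0 = 6 <= 6 (active)
  x = 6 >= 0, y = 0 >= 0. All constraints satisfied.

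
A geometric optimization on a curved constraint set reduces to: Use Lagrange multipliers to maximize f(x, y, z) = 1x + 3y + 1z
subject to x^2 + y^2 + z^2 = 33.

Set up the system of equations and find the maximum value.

Lagrange conditions: 1 = 2*lambda*x, 3 = 2*lambda*y, 1 = 2*lambda*z
So x:1 = y:3 = z:1, i.e. x = 1t, y = 3t, z = 1t
Constraint: t^2*(1^2 + 3^2 + 1^2) = 33
  t^2 * 11 = 33  =>  t = sqrt(3)
Maximum = 1*1t + 3*3t + 1*1t = 11*sqrt(3) = sqrt(363)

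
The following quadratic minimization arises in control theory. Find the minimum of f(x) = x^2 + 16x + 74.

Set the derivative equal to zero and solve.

f(x) = x^2 + 16x + 74
f'(x) = 2x + (16) = 0
x = -16/2 = -8
f(-8) = 10
Since f''(x) = 2 > 0, this is a minimum.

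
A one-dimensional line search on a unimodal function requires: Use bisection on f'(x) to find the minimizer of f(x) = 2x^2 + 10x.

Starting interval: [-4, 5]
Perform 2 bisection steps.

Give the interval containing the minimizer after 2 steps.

Finding critical point of f(x) = 2x^2 + 10x using bisection on f'(x) = 4x + 10.
f'(x) = 0 when x = -5/2.
Starting interval: [-4, 5]
Step 1: mid = 1/2, f'(mid) = 12, new interval = [-4, 1/2]
Step 2: mid = -7/4, f'(mid) = 3, new interval = [-4, -7/4]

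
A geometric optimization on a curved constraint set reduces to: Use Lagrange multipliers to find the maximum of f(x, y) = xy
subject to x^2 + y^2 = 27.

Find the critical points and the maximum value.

Lagrange conditions: y = 2*lambda*x and x = 2*lambda*y
If x = 0 then y = 0, violating the constraint, so x, y != 0.
Dividing: y/x = x/y => x^2 = y^2 => y = x or y = -x
Constraint: 2x^2 = 27 => x^2 = 27/2 => x = +/-sqrt(27/2)
Critical points: (sqrt(27/2), sqrt(27/2)), (-sqrt(27/2), -sqrt(27/2)), (sqrt(27/2), -sqrt(27/2)), (-sqrt(27/2), sqrt(27/2))
  y = x:  xy = x^2 = 27/2  at (sqrt(27/2), sqrt(27/2)) and (-sqrt(27/2), -sqrt(27/2))
  y = -x: xy = -x^2 = -27/2 at (sqrt(27/2), -sqrt(27/2)) and (-sqrt(27/2), sqrt(27/2))
Maximum xy = 27/2 at (sqrt(27/2), sqrt(27/2)) and (-sqrt(27/2), -sqrt(27/2))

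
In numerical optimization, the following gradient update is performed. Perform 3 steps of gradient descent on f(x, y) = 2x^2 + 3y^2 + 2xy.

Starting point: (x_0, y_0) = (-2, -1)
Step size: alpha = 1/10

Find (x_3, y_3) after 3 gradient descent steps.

f(x,y) = 2x^2 + 3y^2 + 2xy
grad_x = 4x + 2y, grad_y = 6y + 2x
Step 1: grad = (-10, -10), (-1, 0)
Step 2: grad = (-4, -2), (-3/5, 1/5)
Step 3: grad = (-2, 0), (-2/5, 1/5)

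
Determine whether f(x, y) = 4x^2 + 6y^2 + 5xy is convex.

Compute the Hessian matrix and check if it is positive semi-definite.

f(x,y) = 4x^2 + 6y^2 + 5xy
Hessian H = [[8, 5], [5, 12]]
trace(H) = 20, det(H) = 71
Eigenvalues: (20 +/- sqrt(116)) / 2 = 15.39, 4.615
Since both eigenvalues > 0, f is convex.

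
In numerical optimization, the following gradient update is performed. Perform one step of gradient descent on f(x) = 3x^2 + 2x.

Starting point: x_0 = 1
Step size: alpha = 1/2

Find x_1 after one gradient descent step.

f(x) = 3x^2 + 2x
f'(x) = 6x + 2
f'(1) = 6*1 + (2) = 8
x_1 = x_0 - alpha * f'(x_0) = 1 - 1/2 * 8 = -3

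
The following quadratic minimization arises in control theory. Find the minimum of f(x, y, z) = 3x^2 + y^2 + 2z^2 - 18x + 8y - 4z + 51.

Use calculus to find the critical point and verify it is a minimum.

f(x,y,z) = 3x^2 + y^2 + 2z^2 - 18x + 8y - 4z + 51
df/dx = 6x + (-18) = 0 => x = 3
df/dy = 2y + (8) = 0 => y = -4
df/dz = 4z + (-4) = 0 => z = 1
f(3,-4,1) = 3*(3)^2 + 1*(-4)^2 + 2*(1)^2 + -18*(3) + 8*(-4) + -4*(1) + 51 = 6
Hessian is diagonal with entries 6, 2, 4 > 0, confirmed minimum.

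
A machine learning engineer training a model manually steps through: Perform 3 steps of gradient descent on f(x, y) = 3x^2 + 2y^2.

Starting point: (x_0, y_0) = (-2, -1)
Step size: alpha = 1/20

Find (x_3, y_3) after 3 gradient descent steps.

f(x,y) = 3x^2 + 2y^2
grad_x = 6x + 0y, grad_y = 4y + 0x
Step 1: grad = (-12, -4), (-7/5, -4/5)
Step 2: grad = (-42/5, -16/5), (-49/50, -16/25)
Step 3: grad = (-147/25, -64/25), (-343/500, -64/125)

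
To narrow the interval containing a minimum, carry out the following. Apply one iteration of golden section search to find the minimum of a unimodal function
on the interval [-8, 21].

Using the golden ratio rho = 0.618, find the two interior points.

Golden section search on [-8, 21].
Golden ratio rho = 0.618 (approx).
Interior points:
  x_1 = -8 + (1-0.618)*29 = 3.0780
  x_2 = -8 + 0.618*29 = 9.9220
Compare f(x_1) and f(x_2) to determine which subinterval to keep.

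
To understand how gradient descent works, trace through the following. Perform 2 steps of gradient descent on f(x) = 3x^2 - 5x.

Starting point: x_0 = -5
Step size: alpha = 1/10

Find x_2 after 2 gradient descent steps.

f(x) = 3x^2 - 5x, f'(x) = 6x + (-5)
Step 1: f'(-5) = -35, x_1 = -5 - 1/10 * -35 = -3/2
Step 2: f'(-3/2) = -14, x_2 = -3/2 - 1/10 * -14 = -1/10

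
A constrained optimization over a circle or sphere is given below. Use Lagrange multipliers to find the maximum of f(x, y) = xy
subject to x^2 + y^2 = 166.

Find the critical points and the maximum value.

Lagrange conditions: y = 2*lambda*x and x = 2*lambda*y
If x = 0 then y = 0, violating the constraint, so x, y != 0.
Dividing: y/x = x/y => x^2 = y^2 => y = x or y = -x
Constraint: 2x^2 = 166 => x^2 = 83 => x = +/-sqrt(83)
Critical points: (sqrt(83), sqrt(83)), (-sqrt(83), -sqrt(83)), (sqrt(83), -sqrt(83)), (-sqrt(83), sqrt(83))
  y = x:  xy = x^2 = 83  at (sqrt(83), sqrt(83)) and (-sqrt(83), -sqrt(83))
  y = -x: xy = -x^2 = -83 at (sqrt(83), -sqrt(83)) and (-sqrt(83), sqrt(83))
Maximum xy = 83 at (sqrt(83), sqrt(83)) and (-sqrt(83), -sqrt(83))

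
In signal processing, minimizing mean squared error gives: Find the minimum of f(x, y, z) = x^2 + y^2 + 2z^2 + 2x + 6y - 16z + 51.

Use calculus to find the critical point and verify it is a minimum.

f(x,y,z) = x^2 + y^2 + 2z^2 + 2x + 6y - 16z + 51
df/dx = 2x + (2) = 0 => x = -1
df/dy = 2y + (6) = 0 => y = -3
df/dz = 4z + (-16) = 0 => z = 4
f(-1,-3,4) = 1*(-1)^2 + 1*(-3)^2 + 2*(4)^2 + 2*(-1) + 6*(-3) + -16*(4) + 51 = 9
Hessian is diagonal with entries 2, 2, 4 > 0, confirmed minimum.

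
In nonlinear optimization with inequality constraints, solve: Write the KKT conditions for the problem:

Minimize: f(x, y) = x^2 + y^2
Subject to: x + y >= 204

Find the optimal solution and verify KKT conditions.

KKT conditions for min x^2 + y^2 s.t. x + y >= 204:
Stationarity: 2x = mu, 2y = mu
So x = y = mu/2.
Complementary slackness: mu*(x + y - 204) = 0
Primal feasibility: x + y >= 204; dual feasibility: mu >= 0
If mu = 0 then x = y = 0, but 0 + 0 < 204 is infeasible, so the constraint is active.
Constraint active: x + y = 2*(mu/2) = 204 => mu = 204
x = y = 102, f = 20808
Verify: stationarity 2*102 = 204 = mu; primal 102 + 102 = 204 >= 204; dual mu = 204 >= 0; complementary slackness 204*(204 - 204) = 0. All KKT conditions hold.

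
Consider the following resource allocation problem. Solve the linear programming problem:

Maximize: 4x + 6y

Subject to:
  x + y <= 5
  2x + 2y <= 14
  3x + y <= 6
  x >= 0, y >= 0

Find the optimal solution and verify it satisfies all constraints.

Feasible vertices: (0, 0), (0, 5), (1/2, 9/2), (2, 0)
Objective 4x + 6y at each vertex:
  (0, 0): 0
  (0, 5): 30
  (1/2, 9/2): 29
  (2, 0): 8
Maximum is 30 at (0, 5).
Verify constraints at (x, y) = (0, 5):
  1*0 + 1*5 = 5 <= 5 (active)
  2*0 + 2*5 = 10 <= 14
  3*0 + 1*5 = 5 <= 6
  x = 0 >= 0, y = 5 >= 0. All constraints satisfied.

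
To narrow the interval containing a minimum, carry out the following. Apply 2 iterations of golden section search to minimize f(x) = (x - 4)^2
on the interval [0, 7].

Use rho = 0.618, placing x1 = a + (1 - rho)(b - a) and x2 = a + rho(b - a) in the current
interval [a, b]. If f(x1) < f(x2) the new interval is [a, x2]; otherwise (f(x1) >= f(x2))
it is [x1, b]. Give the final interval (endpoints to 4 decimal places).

Golden section search for min of f(x) = (x - 4)^2 on [0, 7].
Each step: x1 = a + (1 - rho)(b - a), x2 = a + rho(b - a); if f(x1) < f(x2) keep [a, x2], otherwise keep [x1, b].
Step 1: [0.0000, 7.0000], x1=2.6740 (f=1.7583), x2=4.3260 (f=0.1063); f(x1) > f(x2) => keep [2.6740, 7.0000]
Step 2: [2.6740, 7.0000], x1=4.3265 (f=0.1066), x2=5.3475 (f=1.8157); f(x1) < f(x2) => keep [2.6740, 5.3475]
Final interval: [2.6740, 5.3475]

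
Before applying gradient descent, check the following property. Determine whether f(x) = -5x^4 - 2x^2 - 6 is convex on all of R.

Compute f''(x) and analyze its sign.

f(x) = -5x^4 - 2x^2 - 6
f'(x) = -20x^3 + -4x
f''(x) = -60x^2 + -4
f''(x) = -60x^2 + -4 <= -4 < 0 for all x
Therefore, f is concave on R.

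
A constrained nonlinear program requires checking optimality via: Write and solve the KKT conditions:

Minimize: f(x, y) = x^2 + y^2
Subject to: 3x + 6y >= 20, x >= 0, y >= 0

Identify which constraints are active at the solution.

KKT conditions for min x^2 + y^2 s.t. 3x + 6y >= 20, x >= 0, y >= 0:
Stationarity: 2x = mu*3 + mu_x, 2y = mu*6 + mu_y, with mu, mu_x, mu_y >= 0
Complementary slackness: mu*(3x + 6y - 20) = 0, mu_x*x = 0, mu_y*y = 0
(0, 0) is infeasible (3*0 + 6*0 < 20), so if mu = 0 stationarity would force x = mu_x/2 >= 0, y = mu_y/2 >= 0 with mu_x*x = mu_y*y = 0, i.e. x = y = 0: contradiction. Hence mu > 0 and 3x + 6y = 20 is active.
Try x > 0, y > 0 (so mu_x = mu_y = 0): x = 3*mu/2, y = 6*mu/2
Substitute: 3*(3*mu/2) + 6*(6*mu/2) = 20
  mu*45/2 = 20 => mu = 8/9
x* = 4/3 > 0, y* = 8/3 > 0, consistent with mu_x = mu_y = 0.
f is convex and the constraints are linear, so this KKT point is the global minimum.
f* = 80/9
Active constraints: 3x + 6y >= 20 (holds with equality, mu = 8/9 > 0); x >= 0 and y >= 0 are inactive (mu_x = mu_y = 0).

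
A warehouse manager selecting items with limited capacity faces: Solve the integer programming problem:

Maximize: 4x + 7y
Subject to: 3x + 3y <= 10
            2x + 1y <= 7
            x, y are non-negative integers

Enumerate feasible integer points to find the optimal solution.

Constraint 1: 3x + 3y <= 10
Constraint 2: 2x + 1y <= 7
Feasible x range (need y >= 0): 0 <= x <= min(10/3, 7/2) => x in {0, ..., 3}.
Enumerate feasible integer points row by row (the coefficient of y is 7 > 0, so for each x the largest feasible y gives the best value):
  x = 0: y <= min((10 - 3*0)/3, (7 - 2*0)/1) => y in {0, ..., 3}; best 4*0 + 7*3 = 21
  x = 1: y <= min((10 - 3*1)/3, (7 - 2*1)/1) => y in {0, ..., 2}; best 4*1 + 7*2 = 18
  x = 2: y <= min((10 - 3*2)/3, (7 - 2*2)/1) => y in {0, ..., 1}; best 4*2 + 7*1 = 15
  x = 3: y <= min((10 - 3*3)/3, (7 - 2*3)/1) => y in {0}; best 4*3 + 7*0 = 12
The maximum 4x + 7y = 21 is achieved at x = 0, y = 3.
Check: 3*0 + 3*3 = 9 <= 10 and 2*0 + 1*3 = 3 <= 7.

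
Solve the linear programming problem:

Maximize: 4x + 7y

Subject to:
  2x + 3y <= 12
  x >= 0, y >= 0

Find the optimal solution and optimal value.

The feasible region has vertices at [(0, 0), (6, 0), (0, 4)].
Checking objective 4x + 7y at each vertex:
  (0, 0): 4*0 + 7*0 = 0
  (6, 0): 4*6 + 7*0 = 24
  (0, 4): 4*0 + 7*4 = 28
Maximum is 28 at (0, 4).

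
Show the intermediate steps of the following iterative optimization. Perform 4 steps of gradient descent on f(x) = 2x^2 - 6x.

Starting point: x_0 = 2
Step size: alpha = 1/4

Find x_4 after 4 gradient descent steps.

f(x) = 2x^2 - 6x, f'(x) = 4x + (-6)
Step 1: f'(2) = 2, x_1 = 2 - 1/4 * 2 = 3/2
Step 2: f'(3/2) = 0, x_2 = 3/2 - 1/4 * 0 = 3/2
Step 3: f'(3/2) = 0, x_3 = 3/2 - 1/4 * 0 = 3/2
Step 4: f'(3/2) = 0, x_4 = 3/2 - 1/4 * 0 = 3/2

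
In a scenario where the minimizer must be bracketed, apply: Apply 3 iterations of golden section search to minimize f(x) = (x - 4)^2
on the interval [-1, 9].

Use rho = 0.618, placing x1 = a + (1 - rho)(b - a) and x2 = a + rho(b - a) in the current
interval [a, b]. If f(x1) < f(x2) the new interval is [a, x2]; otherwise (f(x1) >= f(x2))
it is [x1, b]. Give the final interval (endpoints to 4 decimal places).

Golden section search for min of f(x) = (x - 4)^2 on [-1, 9].
Each step: x1 = a + (1 - rho)(b - a), x2 = a + rho(b - a); if f(x1) < f(x2) keep [a, x2], otherwise keep [x1, b].
Step 1: [-1.0000, 9.0000], x1=2.8200 (f=1.3924), x2=5.1800 (f=1.3924); f(x1) = f(x2) (tie, not '<') => keep [2.8200, 9.0000]
Step 2: [2.8200, 9.0000], x1=5.1808 (f=1.3942), x2=6.6392 (f=6.9656); f(x1) < f(x2) => keep [2.8200, 6.6392]
Step 3: [2.8200, 6.6392], x1=4.2789 (f=0.0778), x2=5.1803 (f=1.3931); f(x1) < f(x2) => keep [2.8200, 5.1803]
Final interval: [2.8200, 5.1803]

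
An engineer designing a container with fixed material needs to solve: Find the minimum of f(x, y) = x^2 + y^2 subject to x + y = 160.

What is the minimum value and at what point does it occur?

Substitute y = 160 - x into f(x,y) = x^2 + y^2:
g(x) = x^2 + (160 - x)^2 = 2x^2 - 320x + 25600
g'(x) = 4x - 320 = 0  =>  x = 80
y = 160 - 80 = 80
Minimum value = 80^2 + 80^2 = 12800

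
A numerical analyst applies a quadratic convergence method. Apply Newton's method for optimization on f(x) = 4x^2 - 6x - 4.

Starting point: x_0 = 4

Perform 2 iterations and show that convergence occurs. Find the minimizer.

f(x) = 4x^2 - 6x - 4, f'(x) = 8x + (-6), f''(x) = 8
Step 1: f'(4) = 26, x_1 = 4 - 26/8 = 3/4
Step 2: f'(3/4) = 0, x_2 = 3/4 (converged)
Newton's method converges in 1 step for quadratics.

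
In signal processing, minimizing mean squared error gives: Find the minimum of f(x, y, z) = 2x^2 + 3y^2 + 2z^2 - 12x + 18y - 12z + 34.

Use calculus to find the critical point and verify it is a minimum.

f(x,y,z) = 2x^2 + 3y^2 + 2z^2 - 12x + 18y - 12z + 34
df/dx = 4x + (-12) = 0 => x = 3
df/dy = 6y + (18) = 0 => y = -3
df/dz = 4z + (-12) = 0 => z = 3
f(3,-3,3) = 2*(3)^2 + 3*(-3)^2 + 2*(3)^2 + -12*(3) + 18*(-3) + -12*(3) + 34 = -29
Hessian is diagonal with entries 4, 6, 4 > 0, confirmed minimum.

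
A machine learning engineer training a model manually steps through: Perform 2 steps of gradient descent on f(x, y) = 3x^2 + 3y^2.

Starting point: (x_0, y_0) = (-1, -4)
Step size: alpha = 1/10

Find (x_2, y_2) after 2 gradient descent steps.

f(x,y) = 3x^2 + 3y^2
grad_x = 6x + 0y, grad_y = 6y + 0x
Step 1: grad = (-6, -24), (-2/5, -8/5)
Step 2: grad = (-12/5, -48/5), (-4/25, -16/25)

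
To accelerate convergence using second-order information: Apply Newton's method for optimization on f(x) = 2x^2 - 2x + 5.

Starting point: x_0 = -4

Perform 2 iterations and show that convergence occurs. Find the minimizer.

f(x) = 2x^2 - 2x + 5, f'(x) = 4x + (-2), f''(x) = 4
Step 1: f'(-4) = -18, x_1 = -4 - -18/4 = 1/2
Step 2: f'(1/2) = 0, x_2 = 1/2 (converged)
Newton's method converges in 1 step for quadratics.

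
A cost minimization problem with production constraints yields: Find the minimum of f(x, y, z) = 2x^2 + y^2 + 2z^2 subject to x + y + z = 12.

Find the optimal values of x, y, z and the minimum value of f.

Using Lagrange multipliers on f = 2x^2 + y^2 + 2z^2 with constraint x + y + z = 12:
Conditions: 2*2*x = lambda, 2*1*y = lambda, 2*2*z = lambda
So x = lambda/4, y = lambda/2, z = lambda/4
Substituting into constraint: lambda * (1) = 12
lambda = 12
x = 3, y = 6, z = 3
Minimum value = 72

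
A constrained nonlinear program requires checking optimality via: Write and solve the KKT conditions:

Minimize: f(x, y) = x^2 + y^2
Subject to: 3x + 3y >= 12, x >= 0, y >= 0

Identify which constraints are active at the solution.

KKT conditions for min x^2 + y^2 s.t. 3x + 3y >= 12, x >= 0, y >= 0:
Stationarity: 2x = mu*3 + mu_x, 2y = mu*3 + mu_y, with mu, mu_x, mu_y >= 0
Complementary slackness: mu*(3x + 3y - 12) = 0, mu_x*x = 0, mu_y*y = 0
(0, 0) is infeasible (3*0 + 3*0 < 12), so if mu = 0 stationarity would force x = mu_x/2 >= 0, y = mu_y/2 >= 0 with mu_x*x = mu_y*y = 0, i.e. x = y = 0: contradiction. Hence mu > 0 and 3x + 3y = 12 is active.
Try x > 0, y > 0 (so mu_x = mu_y = 0): x = 3*mu/2, y = 3*mu/2
Substitute: 3*(3*mu/2) + 3*(3*mu/2) = 12
  mu*18/2 = 12 => mu = 4/3
x* = 2 > 0, y* = 2 > 0, consistent with mu_x = mu_y = 0.
f is convex and the constraints are linear, so this KKT point is the global minimum.
f* = 8
Active constraints: 3x + 3y >= 12 (holds with equality, mu = 4/3 > 0); x >= 0 and y >= 0 are inactive (mu_x = mu_y = 0).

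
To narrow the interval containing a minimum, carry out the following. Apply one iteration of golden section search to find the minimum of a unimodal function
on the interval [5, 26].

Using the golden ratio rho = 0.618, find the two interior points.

Golden section search on [5, 26].
Golden ratio rho = 0.618 (approx).
Interior points:
  x_1 = 5 + (1-0.618)*21 = 13.0220
  x_2 = 5 + 0.618*21 = 17.9780
Compare f(x_1) and f(x_2) to determine which subinterval to keep.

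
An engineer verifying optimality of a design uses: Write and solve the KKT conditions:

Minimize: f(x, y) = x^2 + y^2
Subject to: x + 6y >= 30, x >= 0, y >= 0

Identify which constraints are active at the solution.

KKT conditions for min x^2 + y^2 s.t. 1x + 6y >= 30, x >= 0, y >= 0:
Stationarity: 2x = mu*1 + mu_x, 2y = mu*6 + mu_y, with mu, mu_x, mu_y >= 0
Complementary slackness: mu*(x + 6y - 30) = 0, mu_x*x = 0, mu_y*y = 0
(0, 0) is infeasible (1*0 + 6*0 < 30), so if mu = 0 stationarity would force x = mu_x/2 >= 0, y = mu_y/2 >= 0 with mu_x*x = mu_y*y = 0, i.e. x = y = 0: contradiction. Hence mu > 0 and x + 6y = 30 is active.
Try x > 0, y > 0 (so mu_x = mu_y = 0): x = 1*mu/2, y = 6*mu/2
Substitute: 1*(1*mu/2) + 6*(6*mu/2) = 30
  mu*37/2 = 30 => mu = 60/37
x* = 30/37 > 0, y* = 180/37 > 0, consistent with mu_x = mu_y = 0.
f is convex and the constraints are linear, so this KKT point is the global minimum.
f* = 900/37
Active constraints: x + 6y >= 30 (holds with equality, mu = 60/37 > 0); x >= 0 and y >= 0 are inactive (mu_x = mu_y = 0).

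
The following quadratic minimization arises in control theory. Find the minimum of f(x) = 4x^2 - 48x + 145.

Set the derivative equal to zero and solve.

f(x) = 4x^2 - 48x + 145
f'(x) = 8x + (-48) = 0
x = 48/8 = 6
f(6) = 1
Since f''(x) = 8 > 0, this is a minimum.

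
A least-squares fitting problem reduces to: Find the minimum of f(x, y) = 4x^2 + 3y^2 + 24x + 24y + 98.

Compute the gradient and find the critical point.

f(x,y) = 4x^2 + 3y^2 + 24x + 24y + 98
df/dx = 8x + (24) = 0  =>  x = -3
df/dy = 6y + (24) = 0  =>  y = -4
f(-3, -4) = 4*(-3)^2 + 3*(-4)^2 + 24*(-3) + 24*(-4) + 98 = 14
Hessian is diagonal with entries 8, 6 > 0, so this is a minimum.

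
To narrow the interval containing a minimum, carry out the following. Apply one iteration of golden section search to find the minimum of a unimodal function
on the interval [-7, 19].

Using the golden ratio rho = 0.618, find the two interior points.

Golden section search on [-7, 19].
Golden ratio rho = 0.618 (approx).
Interior points:
  x_1 = -7 + (1-0.618)*26 = 2.9320
  x_2 = -7 + 0.618*26 = 9.0680
Compare f(x_1) and f(x_2) to determine which subinterval to keep.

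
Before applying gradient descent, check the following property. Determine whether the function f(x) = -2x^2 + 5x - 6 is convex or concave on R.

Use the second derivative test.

f(x) = -2x^2 + 5x - 6
f'(x) = -4x + 5
f''(x) = -4
Since f''(x) = -4 < 0 for all x, f is concave on R.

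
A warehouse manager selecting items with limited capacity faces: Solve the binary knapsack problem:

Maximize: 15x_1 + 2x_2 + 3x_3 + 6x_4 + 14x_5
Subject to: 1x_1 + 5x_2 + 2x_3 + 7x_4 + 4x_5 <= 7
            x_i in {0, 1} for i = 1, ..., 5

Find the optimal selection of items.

Items: item 1 (v=15, w=1), item 2 (v=2, w=5), item 3 (v=3, w=2), item 4 (v=6, w=7), item 5 (v=14, w=4)
Capacity: 7
Checking all 32 subsets (w = total weight, v = total value):
  {}: w = 0, v = 0
  {1}: w = 1, v = 15
  {2}: w = 5, v = 2
  {3}: w = 2, v = 3
  {4}: w = 7, v = 6
  {5}: w = 4, v = 14
  {1, 2}: w = 6, v = 17
  {1, 3}: w = 3, v = 18
  {1, 4}: w = 8 > 7, infeasible
  {1, 5}: w = 5, v = 29
  {2, 3}: w = 7, v = 5
  {2, 4}: w = 12 > 7, infeasible
  {2, 5}: w = 9 > 7, infeasible
  {3, 4}: w = 9 > 7, infeasible
  {3, 5}: w = 6, v = 17
  {4, 5}: w = 11 > 7, infeasible
  {1, 2, 3}: w = 8 > 7, infeasible
  {1, 2, 4}: w = 13 > 7, infeasible
  {1, 2, 5}: w = 10 > 7, infeasible
  {1, 3, 4}: w = 10 > 7, infeasible
  {1, 3, 5}: w = 7, v = 32
  {1, 4, 5}: w = 12 > 7, infeasible
  {2, 3, 4}: w = 14 > 7, infeasible
  {2, 3, 5}: w = 11 > 7, infeasible
  {2, 4, 5}: w = 16 > 7, infeasible
  {3, 4, 5}: w = 13 > 7, infeasible
  {1, 2, 3, 4}: w = 15 > 7, infeasible
  {1, 2, 3, 5}: w = 12 > 7, infeasible
  {1, 2, 4, 5}: w = 17 > 7, infeasible
  {1, 3, 4, 5}: w = 14 > 7, infeasible
  {2, 3, 4, 5}: w = 18 > 7, infeasible
  {1, 2, 3, 4, 5}: w = 19 > 7, infeasible
Best feasible subset: items [1, 3, 5]
Total weight: 7 <= 7, total value: 32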